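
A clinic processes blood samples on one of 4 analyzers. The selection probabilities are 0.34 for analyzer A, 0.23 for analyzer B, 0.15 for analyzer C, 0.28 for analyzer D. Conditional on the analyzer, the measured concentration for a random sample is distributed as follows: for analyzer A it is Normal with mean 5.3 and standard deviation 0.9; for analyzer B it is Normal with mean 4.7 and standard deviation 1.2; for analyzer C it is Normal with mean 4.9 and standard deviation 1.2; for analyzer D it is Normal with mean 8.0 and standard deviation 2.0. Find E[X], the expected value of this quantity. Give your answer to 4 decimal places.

Component means — A: 5.3; B: 4.7; C: 4.9; D: 8.
E[X] = 0.34·5.3 + 0.23·4.7 + 0.15·4.9 + 0.28·8 = 5.858.

5.8580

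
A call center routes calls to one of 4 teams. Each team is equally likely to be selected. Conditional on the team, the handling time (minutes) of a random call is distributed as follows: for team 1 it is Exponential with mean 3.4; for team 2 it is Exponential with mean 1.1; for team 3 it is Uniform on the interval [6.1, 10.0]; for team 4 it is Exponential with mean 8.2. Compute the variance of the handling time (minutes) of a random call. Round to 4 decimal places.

29.6123

Per component, 1: μ=3.4, E[X²]=23.12; 2: μ=1.1, E[X²]=2.42; 3: μ=8.05, E[X²]=66.07; 4: μ=8.2, E[X²]=134.48.
E[X] = 0.25·3.4 + 0.25·1.1 + 0.25·8.05 + 0.25·8.2 = 5.1875.
E[X²] = 0.25·23.12 + 0.25·2.42 + 0.25·66.07 + 0.25·134.48 = 56.5225.
Var(X) = E[X²] − (E[X])² = 56.5225 − 26.9102 = 29.6123.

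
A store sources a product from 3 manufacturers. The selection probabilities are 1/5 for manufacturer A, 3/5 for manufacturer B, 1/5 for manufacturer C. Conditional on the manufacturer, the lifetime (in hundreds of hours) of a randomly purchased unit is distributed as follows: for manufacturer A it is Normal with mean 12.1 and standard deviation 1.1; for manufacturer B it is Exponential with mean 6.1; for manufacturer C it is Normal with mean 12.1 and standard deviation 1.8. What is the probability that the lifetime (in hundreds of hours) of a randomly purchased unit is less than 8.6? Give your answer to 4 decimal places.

0.4588

Conditional on each manufacturer, P(X < 8.6): A: 0.000731768; B: 0.755817; C: 0.0259209.
By total probability, P(X < 8.6) = 0.2·0.000731768 + 0.6·0.755817 + 0.2·0.0259209 = 0.458821.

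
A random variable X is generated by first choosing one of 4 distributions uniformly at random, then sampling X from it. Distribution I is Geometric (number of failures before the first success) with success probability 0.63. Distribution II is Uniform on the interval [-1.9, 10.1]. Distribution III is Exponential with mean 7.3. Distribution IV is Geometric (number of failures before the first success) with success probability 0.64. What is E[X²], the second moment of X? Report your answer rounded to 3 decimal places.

For each component E[X²] = Var + (mean)², giving I: 1.27715; II: 28.81; III: 106.58; IV: 1.19531.
Overall E[X²] = 0.25·1.27715 + 0.25·28.81 + 0.25·106.58 + 0.25·1.19531 = 34.4656.

34.466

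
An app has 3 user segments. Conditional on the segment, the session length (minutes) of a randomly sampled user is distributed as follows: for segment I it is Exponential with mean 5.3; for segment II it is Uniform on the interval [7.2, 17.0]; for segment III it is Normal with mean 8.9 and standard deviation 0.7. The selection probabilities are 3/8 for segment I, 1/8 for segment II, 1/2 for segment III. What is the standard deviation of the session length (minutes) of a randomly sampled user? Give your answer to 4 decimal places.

4.1251

Per component, I: μ=5.3, E[X²]=56.18; II: μ=12.1, E[X²]=154.413; III: μ=8.9, E[X²]=79.7.
E[X] = 0.375·5.3 + 0.125·12.1 + 0.5·8.9 = 7.95.
E[X²] = 0.375·56.18 + 0.125·154.413 + 0.5·79.7 = 80.2192.
Var(X) = E[X²] − (E[X])² = 80.2192 − 63.2025 = 17.0167.
SD(X) = √17.0167 = 4.12513.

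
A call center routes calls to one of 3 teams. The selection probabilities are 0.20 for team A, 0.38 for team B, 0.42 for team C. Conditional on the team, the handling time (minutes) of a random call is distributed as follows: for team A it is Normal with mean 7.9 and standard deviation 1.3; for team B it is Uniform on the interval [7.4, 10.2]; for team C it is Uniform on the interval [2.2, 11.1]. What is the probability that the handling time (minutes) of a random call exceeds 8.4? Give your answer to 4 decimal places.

Conditional on each team, P(X > 8.4): A: 0.350261; B: 0.642857; C: 0.303371.
By total probability, P(X > 8.4) = 0.2·0.350261 + 0.38·0.642857 + 0.42·0.303371 = 0.441754.

0.4418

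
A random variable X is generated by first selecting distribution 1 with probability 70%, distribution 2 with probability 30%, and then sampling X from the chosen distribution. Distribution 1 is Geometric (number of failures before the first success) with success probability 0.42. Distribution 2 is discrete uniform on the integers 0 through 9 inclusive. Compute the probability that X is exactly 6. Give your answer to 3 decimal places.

Conditional on each component, P(X = 6): 1: 0.0159889; 2: 0.1.
By total probability, P(X = 6) = 0.7·0.0159889 + 0.3·0.1 = 0.0411922.

0.041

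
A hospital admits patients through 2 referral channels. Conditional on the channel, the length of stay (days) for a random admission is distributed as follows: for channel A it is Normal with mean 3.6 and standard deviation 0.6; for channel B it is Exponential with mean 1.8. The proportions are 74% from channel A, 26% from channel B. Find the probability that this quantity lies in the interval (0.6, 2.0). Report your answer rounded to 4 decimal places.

Conditional on each channel, P(0.6 < X < 2.0): A: 0.00383009; B: 0.387338.
By total probability, P(0.6 < X < 2.0) = 0.74·0.00383009 + 0.26·0.387338 = 0.103542.

0.1035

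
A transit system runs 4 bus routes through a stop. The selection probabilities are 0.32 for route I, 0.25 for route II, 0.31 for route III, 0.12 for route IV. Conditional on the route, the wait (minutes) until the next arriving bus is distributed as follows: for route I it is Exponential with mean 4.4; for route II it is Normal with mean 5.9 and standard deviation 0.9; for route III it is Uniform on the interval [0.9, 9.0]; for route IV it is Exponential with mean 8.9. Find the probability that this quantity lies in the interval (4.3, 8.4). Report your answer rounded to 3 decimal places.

Conditional on each route, P(4.3 < X < 8.4): I: 0.228121; II: 0.959543; III: 0.506173; IV: 0.227701.
By total probability, P(4.3 < X < 8.4) = 0.32·0.228121 + 0.25·0.959543 + 0.31·0.506173 + 0.12·0.227701 = 0.497122.

0.497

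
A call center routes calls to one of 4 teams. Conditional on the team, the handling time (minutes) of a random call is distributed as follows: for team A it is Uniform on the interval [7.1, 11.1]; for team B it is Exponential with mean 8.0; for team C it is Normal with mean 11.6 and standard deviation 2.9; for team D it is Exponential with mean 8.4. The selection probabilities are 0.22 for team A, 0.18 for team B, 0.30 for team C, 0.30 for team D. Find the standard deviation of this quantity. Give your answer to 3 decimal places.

Per component, A: μ=9.1, E[X²]=84.1433; B: μ=8, E[X²]=128; C: μ=11.6, E[X²]=142.97; D: μ=8.4, E[X²]=141.12.
E[X] = 0.22·9.1 + 0.18·8 + 0.3·11.6 + 0.3·8.4 = 9.442.
E[X²] = 0.22·84.1433 + 0.18·128 + 0.3·142.97 + 0.3·141.12 = 126.779.
Var(X) = E[X²] − (E[X])² = 126.779 − 89.1514 = 37.6272.
SD(X) = √37.6272 = 6.1341.

6.134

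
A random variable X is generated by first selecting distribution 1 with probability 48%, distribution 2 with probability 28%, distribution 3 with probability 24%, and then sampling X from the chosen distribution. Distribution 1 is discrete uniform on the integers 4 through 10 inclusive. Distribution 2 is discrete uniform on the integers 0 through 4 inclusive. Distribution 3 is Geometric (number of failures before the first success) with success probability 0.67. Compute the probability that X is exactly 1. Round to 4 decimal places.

Conditional on each component, P(X = 1): 1: 0; 2: 0.2; 3: 0.2211.
By total probability, P(X = 1) = 0.48·0 + 0.28·0.2 + 0.24·0.2211 = 0.109064.

0.1091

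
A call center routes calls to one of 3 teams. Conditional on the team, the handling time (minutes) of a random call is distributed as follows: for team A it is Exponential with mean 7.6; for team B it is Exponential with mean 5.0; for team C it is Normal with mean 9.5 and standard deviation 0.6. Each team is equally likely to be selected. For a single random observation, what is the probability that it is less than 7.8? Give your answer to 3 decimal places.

0.478

Conditional on each team, P(X < 7.8): A: 0.641675; B: 0.789864; C: 0.00230327.
By total probability, P(X < 7.8) = 0.333333·0.641675 + 0.333333·0.789864 + 0.333333·0.00230327 = 0.477948.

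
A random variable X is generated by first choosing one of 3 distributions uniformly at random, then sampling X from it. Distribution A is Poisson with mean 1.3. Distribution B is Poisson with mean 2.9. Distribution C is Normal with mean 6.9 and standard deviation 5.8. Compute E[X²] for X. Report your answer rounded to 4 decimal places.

31.8500

For each component E[X²] = Var + (mean)², giving A: 2.99; B: 11.31; C: 81.25.
Overall E[X²] = 0.333333·2.99 + 0.333333·11.31 + 0.333333·81.25 = 31.85.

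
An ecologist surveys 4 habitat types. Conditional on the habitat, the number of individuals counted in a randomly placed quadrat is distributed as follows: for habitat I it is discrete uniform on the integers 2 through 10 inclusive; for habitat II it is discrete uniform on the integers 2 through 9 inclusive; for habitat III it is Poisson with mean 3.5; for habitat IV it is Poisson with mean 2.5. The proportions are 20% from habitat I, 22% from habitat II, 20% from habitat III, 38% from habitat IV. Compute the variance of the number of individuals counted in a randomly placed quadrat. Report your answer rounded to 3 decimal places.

6.335

Per component, I: μ=6, E[X²]=42.6667; II: μ=5.5, E[X²]=35.5; III: μ=3.5, E[X²]=15.75; IV: μ=2.5, E[X²]=8.75.
E[X] = 0.2·6 + 0.22·5.5 + 0.2·3.5 + 0.38·2.5 = 4.06.
E[X²] = 0.2·42.6667 + 0.22·35.5 + 0.2·15.75 + 0.38·8.75 = 22.8183.
Var(X) = E[X²] − (E[X])² = 22.8183 − 16.4836 = 6.33473.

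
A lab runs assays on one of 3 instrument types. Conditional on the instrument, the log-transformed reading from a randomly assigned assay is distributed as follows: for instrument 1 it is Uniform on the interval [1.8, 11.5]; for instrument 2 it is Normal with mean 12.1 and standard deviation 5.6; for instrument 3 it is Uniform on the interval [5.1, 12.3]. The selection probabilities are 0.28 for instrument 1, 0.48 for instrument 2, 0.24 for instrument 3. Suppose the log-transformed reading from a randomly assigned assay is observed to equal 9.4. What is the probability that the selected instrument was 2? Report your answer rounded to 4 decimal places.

Likelihoods f(9.4 | ·): 1: 0.103093; 2: 0.0634225; 3: 0.138889.
Posterior ∝ prior × likelihood. Numerator for 2: 0.48·0.0634225 = 0.0304428.
Normalizing constant: 0.28·0.103093 + 0.48·0.0634225 + 0.24·0.138889 = 0.0926421.
P(2 | observation) = 0.0304428 / 0.0926421 = 0.328607.

0.3286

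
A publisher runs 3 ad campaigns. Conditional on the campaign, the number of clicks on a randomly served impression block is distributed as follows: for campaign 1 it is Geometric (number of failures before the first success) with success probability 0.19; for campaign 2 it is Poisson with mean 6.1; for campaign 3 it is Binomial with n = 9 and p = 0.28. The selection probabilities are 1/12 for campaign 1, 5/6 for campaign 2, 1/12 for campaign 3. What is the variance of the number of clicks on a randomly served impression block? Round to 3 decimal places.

Per component, 1: μ=4.26316, E[X²]=40.6122; 2: μ=6.1, E[X²]=43.31; 3: μ=2.52, E[X²]=8.1648.
E[X] = 0.0833333·4.26316 + 0.833333·6.1 + 0.0833333·2.52 = 5.6486.
E[X²] = 0.0833333·40.6122 + 0.833333·43.31 + 0.0833333·8.1648 = 40.1564.
Var(X) = E[X²] − (E[X])² = 40.1564 − 31.9066 = 8.24977.

8.250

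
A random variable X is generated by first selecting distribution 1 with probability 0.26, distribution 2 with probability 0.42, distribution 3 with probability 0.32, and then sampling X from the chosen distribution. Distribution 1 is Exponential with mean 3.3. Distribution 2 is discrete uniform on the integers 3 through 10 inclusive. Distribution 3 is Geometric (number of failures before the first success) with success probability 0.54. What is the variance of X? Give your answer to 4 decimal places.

Per component, 1: μ=3.3, E[X²]=21.78; 2: μ=6.5, E[X²]=47.5; 3: μ=0.851852, E[X²]=2.30316.
E[X] = 0.26·3.3 + 0.42·6.5 + 0.32·0.851852 = 3.86059.
E[X²] = 0.26·21.78 + 0.42·47.5 + 0.32·2.30316 = 26.3498.
Var(X) = E[X²] − (E[X])² = 26.3498 − 14.9042 = 11.4456.

11.4456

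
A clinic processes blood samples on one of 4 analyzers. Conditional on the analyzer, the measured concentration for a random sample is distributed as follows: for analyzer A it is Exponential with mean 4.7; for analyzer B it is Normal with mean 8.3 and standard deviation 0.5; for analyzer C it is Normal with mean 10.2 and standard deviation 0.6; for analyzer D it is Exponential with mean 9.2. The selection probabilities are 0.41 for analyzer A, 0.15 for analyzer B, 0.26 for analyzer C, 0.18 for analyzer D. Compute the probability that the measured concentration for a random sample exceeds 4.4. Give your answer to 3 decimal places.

0.682

Conditional on each analyzer, P(X > 4.4): A: 0.392127; B: 1; C: 1; D: 0.61986.
By total probability, P(X > 4.4) = 0.41·0.392127 + 0.15·1 + 0.26·1 + 0.18·0.61986 = 0.682347.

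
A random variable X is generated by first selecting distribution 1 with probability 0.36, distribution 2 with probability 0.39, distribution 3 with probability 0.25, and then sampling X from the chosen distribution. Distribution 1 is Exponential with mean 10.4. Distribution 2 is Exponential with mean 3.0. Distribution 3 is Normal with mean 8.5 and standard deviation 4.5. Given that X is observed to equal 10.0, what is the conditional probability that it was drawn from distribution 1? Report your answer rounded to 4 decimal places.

Likelihoods f(10.0 | ·): 1: 0.03676; 2: 0.0118913; 3: 0.0838629.
Posterior ∝ prior × likelihood. Numerator for 1: 0.36·0.03676 = 0.0132336.
Normalizing constant: 0.36·0.03676 + 0.39·0.0118913 + 0.25·0.0838629 = 0.038837.
P(1 | observation) = 0.0132336 / 0.038837 = 0.340748.

0.3407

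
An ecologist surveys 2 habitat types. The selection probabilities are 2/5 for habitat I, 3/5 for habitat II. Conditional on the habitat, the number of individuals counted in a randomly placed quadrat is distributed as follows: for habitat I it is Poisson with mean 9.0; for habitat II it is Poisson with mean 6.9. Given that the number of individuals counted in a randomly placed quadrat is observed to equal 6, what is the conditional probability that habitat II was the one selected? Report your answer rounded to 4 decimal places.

Likelihoods P(X=6 | ·): I: 0.0910903; II: 0.151053.
Posterior ∝ prior × likelihood. Numerator for II: 0.6·0.151053 = 0.090632.
Normalizing constant: 0.4·0.0910903 + 0.6·0.151053 = 0.127068.
P(II | observation) = 0.090632 / 0.127068 = 0.713255.

0.7133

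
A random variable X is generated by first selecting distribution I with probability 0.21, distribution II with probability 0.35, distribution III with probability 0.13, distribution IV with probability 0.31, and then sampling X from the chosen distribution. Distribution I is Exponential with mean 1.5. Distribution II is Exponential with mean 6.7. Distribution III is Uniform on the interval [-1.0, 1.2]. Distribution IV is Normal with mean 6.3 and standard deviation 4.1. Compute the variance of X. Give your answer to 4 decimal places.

28.5369

Per component, I: μ=1.5, E[X²]=4.5; II: μ=6.7, E[X²]=89.78; III: μ=0.1, E[X²]=0.413333; IV: μ=6.3, E[X²]=56.5.
E[X] = 0.21·1.5 + 0.35·6.7 + 0.13·0.1 + 0.31·6.3 = 4.626.
E[X²] = 0.21·4.5 + 0.35·89.78 + 0.13·0.413333 + 0.31·56.5 = 49.9367.
Var(X) = E[X²] − (E[X])² = 49.9367 − 21.3999 = 28.5369.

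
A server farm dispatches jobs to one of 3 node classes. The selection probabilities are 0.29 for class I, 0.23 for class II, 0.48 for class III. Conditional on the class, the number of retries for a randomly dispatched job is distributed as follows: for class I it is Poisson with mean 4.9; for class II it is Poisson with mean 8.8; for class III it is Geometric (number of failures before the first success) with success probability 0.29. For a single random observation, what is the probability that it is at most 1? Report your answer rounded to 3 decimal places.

Conditional on each class, P(X ≤ 1): I: 0.0439348; II: 0.00147718; III: 0.4959.
By total probability, P(X ≤ 1) = 0.29·0.0439348 + 0.23·0.00147718 + 0.48·0.4959 = 0.251113.

0.251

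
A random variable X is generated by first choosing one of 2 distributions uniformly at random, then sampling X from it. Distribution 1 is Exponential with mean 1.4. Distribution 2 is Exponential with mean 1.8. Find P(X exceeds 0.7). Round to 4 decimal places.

0.6422

Conditional on each component, P(X > 0.7): 1: 0.606531; 2: 0.67781.
By total probability, P(X > 0.7) = 0.5·0.606531 + 0.5·0.67781 = 0.64217.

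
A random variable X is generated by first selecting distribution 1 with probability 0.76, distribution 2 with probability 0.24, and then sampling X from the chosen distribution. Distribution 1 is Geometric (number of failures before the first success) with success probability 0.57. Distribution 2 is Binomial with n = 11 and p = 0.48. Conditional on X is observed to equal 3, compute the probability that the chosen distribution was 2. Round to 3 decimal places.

Likelihoods P(X=3 | ·): 1: 0.045319; 2: 0.0975516.
Posterior ∝ prior × likelihood. Numerator for 2: 0.24·0.0975516 = 0.0234124.
Normalizing constant: 0.76·0.045319 + 0.24·0.0975516 = 0.0578548.
P(2 | observation) = 0.0234124 / 0.0578548 = 0.404675.

0.405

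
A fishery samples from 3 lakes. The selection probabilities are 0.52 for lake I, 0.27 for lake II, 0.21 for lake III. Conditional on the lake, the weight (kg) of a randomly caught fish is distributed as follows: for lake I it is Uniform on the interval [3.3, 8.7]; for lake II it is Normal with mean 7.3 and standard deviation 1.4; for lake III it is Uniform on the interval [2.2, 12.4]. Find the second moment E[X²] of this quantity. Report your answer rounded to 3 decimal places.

47.913

For each component E[X²] = Var + (mean)², giving I: 38.43; II: 55.25; III: 61.96.
Overall E[X²] = 0.52·38.43 + 0.27·55.25 + 0.21·61.96 = 47.9127.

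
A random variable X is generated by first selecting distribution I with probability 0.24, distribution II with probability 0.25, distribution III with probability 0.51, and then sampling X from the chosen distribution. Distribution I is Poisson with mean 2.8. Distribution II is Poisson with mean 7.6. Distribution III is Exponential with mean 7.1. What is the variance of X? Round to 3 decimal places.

31.959

Per component, I: μ=2.8, E[X²]=10.64; II: μ=7.6, E[X²]=65.36; III: μ=7.1, E[X²]=100.82.
E[X] = 0.24·2.8 + 0.25·7.6 + 0.51·7.1 = 6.193.
E[X²] = 0.24·10.64 + 0.25·65.36 + 0.51·100.82 = 70.3118.
Var(X) = E[X²] − (E[X])² = 70.3118 − 38.3532 = 31.9586.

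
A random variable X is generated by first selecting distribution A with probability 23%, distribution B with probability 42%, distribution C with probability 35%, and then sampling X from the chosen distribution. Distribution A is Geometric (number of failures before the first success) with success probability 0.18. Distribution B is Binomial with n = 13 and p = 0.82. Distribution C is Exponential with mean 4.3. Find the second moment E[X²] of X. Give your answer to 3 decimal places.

For each component E[X²] = Var + (mean)², giving A: 46.0617; B: 115.554; C: 36.98.
Overall E[X²] = 0.23·46.0617 + 0.42·115.554 + 0.35·36.98 = 72.07.

72.070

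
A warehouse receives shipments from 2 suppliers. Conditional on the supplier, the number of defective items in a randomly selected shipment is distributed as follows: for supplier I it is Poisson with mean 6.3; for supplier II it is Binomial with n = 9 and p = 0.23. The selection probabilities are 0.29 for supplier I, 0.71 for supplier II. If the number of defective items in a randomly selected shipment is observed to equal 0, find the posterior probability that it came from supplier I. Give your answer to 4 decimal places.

Likelihoods P(X=0 | ·): I: 0.0018363; II: 0.0951517.
Posterior ∝ prior × likelihood. Numerator for I: 0.29·0.0018363 = 0.000532528.
Normalizing constant: 0.29·0.0018363 + 0.71·0.0951517 = 0.0680902.
P(I | observation) = 0.000532528 / 0.0680902 = 0.00782092.

0.0078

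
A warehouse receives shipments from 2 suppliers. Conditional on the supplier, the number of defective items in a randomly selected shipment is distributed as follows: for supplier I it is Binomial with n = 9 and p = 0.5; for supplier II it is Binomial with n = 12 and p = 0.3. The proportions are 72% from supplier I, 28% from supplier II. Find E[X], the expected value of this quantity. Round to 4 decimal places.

4.2480

Component means — I: 4.5; II: 3.6.
E[X] = 0.72·4.5 + 0.28·3.6 = 4.248.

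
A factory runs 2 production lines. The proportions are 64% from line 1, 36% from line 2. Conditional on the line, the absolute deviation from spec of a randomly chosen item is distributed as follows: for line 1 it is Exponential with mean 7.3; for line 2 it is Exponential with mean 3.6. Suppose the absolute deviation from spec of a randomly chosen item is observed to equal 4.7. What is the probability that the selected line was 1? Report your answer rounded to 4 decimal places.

Likelihoods f(4.7 | ·): 1: 0.0719553; 2: 0.0752839.
Posterior ∝ prior × likelihood. Numerator for 1: 0.64·0.0719553 = 0.0460514.
Normalizing constant: 0.64·0.0719553 + 0.36·0.0752839 = 0.0731536.
P(1 | observation) = 0.0460514 / 0.0731536 = 0.629517.

0.6295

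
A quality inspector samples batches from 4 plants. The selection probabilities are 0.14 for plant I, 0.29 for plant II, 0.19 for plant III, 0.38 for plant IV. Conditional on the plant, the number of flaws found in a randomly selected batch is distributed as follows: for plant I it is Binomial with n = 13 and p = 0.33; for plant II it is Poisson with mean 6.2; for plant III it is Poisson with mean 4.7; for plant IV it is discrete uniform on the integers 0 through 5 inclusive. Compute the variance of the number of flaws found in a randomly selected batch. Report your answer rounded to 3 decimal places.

6.507

Per component, I: μ=4.29, E[X²]=21.2784; II: μ=6.2, E[X²]=44.64; III: μ=4.7, E[X²]=26.79; IV: μ=2.5, E[X²]=9.16667.
E[X] = 0.14·4.29 + 0.29·6.2 + 0.19·4.7 + 0.38·2.5 = 4.2416.
E[X²] = 0.14·21.2784 + 0.29·44.64 + 0.19·26.79 + 0.38·9.16667 = 24.498.
Var(X) = E[X²] − (E[X])² = 24.498 − 17.9912 = 6.50684.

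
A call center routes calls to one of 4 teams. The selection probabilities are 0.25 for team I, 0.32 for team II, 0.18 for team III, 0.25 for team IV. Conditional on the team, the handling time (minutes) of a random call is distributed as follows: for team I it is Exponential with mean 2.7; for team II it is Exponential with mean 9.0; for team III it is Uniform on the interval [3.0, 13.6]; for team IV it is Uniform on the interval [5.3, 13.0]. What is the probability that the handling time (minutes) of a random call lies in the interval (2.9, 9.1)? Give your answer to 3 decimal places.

0.419

Conditional on each team, P(2.9 < X < 9.1): I: 0.307237; II: 0.360723; III: 0.575472; IV: 0.493506.
By total probability, P(2.9 < X < 9.1) = 0.25·0.307237 + 0.32·0.360723 + 0.18·0.575472 + 0.25·0.493506 = 0.419202.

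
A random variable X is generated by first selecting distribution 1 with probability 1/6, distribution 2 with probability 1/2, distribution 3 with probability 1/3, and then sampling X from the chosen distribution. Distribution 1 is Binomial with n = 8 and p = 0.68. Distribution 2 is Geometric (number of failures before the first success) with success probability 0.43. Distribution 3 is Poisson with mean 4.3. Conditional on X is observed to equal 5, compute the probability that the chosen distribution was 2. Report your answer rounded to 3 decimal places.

0.115

Likelihoods P(X=5 | ·): 1: 0.266798; 2: 0.0258728; 3: 0.166224.
Posterior ∝ prior × likelihood. Numerator for 2: 0.5·0.0258728 = 0.0129364.
Normalizing constant: 0.166667·0.266798 + 0.5·0.0258728 + 0.333333·0.166224 = 0.112811.
P(2 | observation) = 0.0129364 / 0.112811 = 0.114673.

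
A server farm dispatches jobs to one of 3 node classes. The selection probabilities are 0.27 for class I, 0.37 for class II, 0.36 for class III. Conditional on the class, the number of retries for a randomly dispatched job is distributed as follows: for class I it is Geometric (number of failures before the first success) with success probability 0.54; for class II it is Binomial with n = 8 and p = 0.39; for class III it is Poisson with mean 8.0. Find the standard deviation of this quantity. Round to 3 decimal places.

Per component, I: μ=0.851852, E[X²]=2.30316; II: μ=3.12, E[X²]=11.6376; III: μ=8, E[X²]=72.
E[X] = 0.27·0.851852 + 0.37·3.12 + 0.36·8 = 4.2644.
E[X²] = 0.27·2.30316 + 0.37·11.6376 + 0.36·72 = 30.8478.
Var(X) = E[X²] − (E[X])² = 30.8478 − 18.1851 = 12.6627.
SD(X) = √12.6627 = 3.55846.

3.558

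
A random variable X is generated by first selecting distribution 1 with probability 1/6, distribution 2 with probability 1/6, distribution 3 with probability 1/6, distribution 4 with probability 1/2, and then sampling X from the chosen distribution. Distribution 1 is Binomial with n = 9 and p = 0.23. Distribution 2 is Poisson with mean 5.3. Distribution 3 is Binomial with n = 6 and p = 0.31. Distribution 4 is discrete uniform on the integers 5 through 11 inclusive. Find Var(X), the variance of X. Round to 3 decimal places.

10.662

Per component, 1: μ=2.07, E[X²]=5.8788; 2: μ=5.3, E[X²]=33.39; 3: μ=1.86, E[X²]=4.743; 4: μ=8, E[X²]=68.
E[X] = 0.166667·2.07 + 0.166667·5.3 + 0.166667·1.86 + 0.5·8 = 5.53833.
E[X²] = 0.166667·5.8788 + 0.166667·33.39 + 0.166667·4.743 + 0.5·68 = 41.3353.
Var(X) = E[X²] − (E[X])² = 41.3353 − 30.6731 = 10.6622.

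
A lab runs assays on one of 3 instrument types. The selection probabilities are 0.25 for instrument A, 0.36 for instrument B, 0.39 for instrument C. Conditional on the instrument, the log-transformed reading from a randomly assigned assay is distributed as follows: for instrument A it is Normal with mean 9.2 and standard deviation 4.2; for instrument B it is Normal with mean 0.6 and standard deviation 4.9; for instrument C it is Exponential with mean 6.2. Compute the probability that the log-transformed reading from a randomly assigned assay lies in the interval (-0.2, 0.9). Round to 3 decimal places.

Conditional on each instrument, P(-0.2 < X < 0.9): A: 0.0114592; B: 0.089255; C: 0.135117.
By total probability, P(-0.2 < X < 0.9) = 0.25·0.0114592 + 0.36·0.089255 + 0.39·0.135117 = 0.0876923.

0.088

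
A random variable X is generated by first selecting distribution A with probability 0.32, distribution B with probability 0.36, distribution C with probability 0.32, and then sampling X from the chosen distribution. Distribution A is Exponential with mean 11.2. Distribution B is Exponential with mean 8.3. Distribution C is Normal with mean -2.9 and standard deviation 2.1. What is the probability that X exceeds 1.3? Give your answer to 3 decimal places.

Conditional on each component, P(X > 1.3): A: 0.890412; B: 0.855023; C: 0.0227501.
By total probability, P(X > 1.3) = 0.32·0.890412 + 0.36·0.855023 + 0.32·0.0227501 = 0.60002.

0.600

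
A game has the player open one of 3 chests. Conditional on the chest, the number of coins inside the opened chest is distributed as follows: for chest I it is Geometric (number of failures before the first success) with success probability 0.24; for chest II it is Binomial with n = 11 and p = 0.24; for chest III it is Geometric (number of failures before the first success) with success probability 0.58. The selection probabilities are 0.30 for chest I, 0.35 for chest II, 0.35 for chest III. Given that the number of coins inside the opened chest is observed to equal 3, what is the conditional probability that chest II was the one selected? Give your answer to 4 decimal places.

Likelihoods P(X=3 | ·): I: 0.105354; II: 0.253879; III: 0.042971.
Posterior ∝ prior × likelihood. Numerator for II: 0.35·0.253879 = 0.0888576.
Normalizing constant: 0.3·0.105354 + 0.35·0.253879 + 0.35·0.042971 = 0.135504.
P(II | observation) = 0.0888576 / 0.135504 = 0.655757.

0.6558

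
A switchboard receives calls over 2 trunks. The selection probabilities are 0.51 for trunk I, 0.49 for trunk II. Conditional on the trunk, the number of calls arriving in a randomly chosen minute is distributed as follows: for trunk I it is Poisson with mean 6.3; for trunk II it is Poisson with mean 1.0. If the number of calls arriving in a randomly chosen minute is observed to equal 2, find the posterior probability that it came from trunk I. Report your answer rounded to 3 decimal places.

0.171

Likelihoods P(X=2 | ·): I: 0.0364415; II: 0.18394.
Posterior ∝ prior × likelihood. Numerator for I: 0.51·0.0364415 = 0.0185851.
Normalizing constant: 0.51·0.0364415 + 0.49·0.18394 = 0.108716.
P(I | observation) = 0.0185851 / 0.108716 = 0.170952.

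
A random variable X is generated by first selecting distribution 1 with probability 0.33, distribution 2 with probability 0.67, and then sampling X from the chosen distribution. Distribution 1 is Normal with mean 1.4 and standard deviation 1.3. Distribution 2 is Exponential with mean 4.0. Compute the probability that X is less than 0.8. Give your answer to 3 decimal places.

0.228

Conditional on each component, P(X < 0.8): 1: 0.322206; 2: 0.181269.
By total probability, P(X < 0.8) = 0.33·0.322206 + 0.67·0.181269 = 0.227778.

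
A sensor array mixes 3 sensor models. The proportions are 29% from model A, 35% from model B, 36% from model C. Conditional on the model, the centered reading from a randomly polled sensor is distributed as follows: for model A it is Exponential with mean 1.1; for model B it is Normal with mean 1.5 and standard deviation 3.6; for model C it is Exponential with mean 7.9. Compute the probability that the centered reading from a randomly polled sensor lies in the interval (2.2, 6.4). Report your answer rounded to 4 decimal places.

Conditional on each model, P(2.2 < X < 6.4): A: 0.132362; B: 0.336175; C: 0.312131.
By total probability, P(2.2 < X < 6.4) = 0.29·0.132362 + 0.35·0.336175 + 0.36·0.312131 = 0.268413.

0.2684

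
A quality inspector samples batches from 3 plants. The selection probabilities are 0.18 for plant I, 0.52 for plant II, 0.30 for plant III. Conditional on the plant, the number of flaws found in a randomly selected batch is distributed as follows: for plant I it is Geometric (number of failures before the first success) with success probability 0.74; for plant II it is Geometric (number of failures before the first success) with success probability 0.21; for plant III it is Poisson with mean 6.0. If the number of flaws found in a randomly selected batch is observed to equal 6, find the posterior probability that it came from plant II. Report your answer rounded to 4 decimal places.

0.3550

Likelihoods P(X=6 | ·): I: 0.000228598; II: 0.0510484; III: 0.160623.
Posterior ∝ prior × likelihood. Numerator for II: 0.52·0.0510484 = 0.0265452.
Normalizing constant: 0.18·0.000228598 + 0.52·0.0510484 + 0.3·0.160623 = 0.0747732.
P(II | observation) = 0.0265452 / 0.0747732 = 0.355009.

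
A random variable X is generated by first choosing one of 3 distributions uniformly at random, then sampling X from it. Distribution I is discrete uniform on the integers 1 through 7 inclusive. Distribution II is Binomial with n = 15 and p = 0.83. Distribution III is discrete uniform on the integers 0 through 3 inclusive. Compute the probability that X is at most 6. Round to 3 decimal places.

Conditional on each component, P(X ≤ 6): I: 0.857143; II: 0.000220276; III: 1.
By total probability, P(X ≤ 6) = 0.333333·0.857143 + 0.333333·0.000220276 + 0.333333·1 = 0.619121.

0.619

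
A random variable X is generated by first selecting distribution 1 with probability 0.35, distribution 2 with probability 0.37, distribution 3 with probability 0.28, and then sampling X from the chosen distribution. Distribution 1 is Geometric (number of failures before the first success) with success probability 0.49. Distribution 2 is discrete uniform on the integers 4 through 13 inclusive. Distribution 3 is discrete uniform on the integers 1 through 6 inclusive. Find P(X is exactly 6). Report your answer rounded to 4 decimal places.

Conditional on each component, P(X = 6): 1: 0.00862218; 2: 0.1; 3: 0.166667.
By total probability, P(X = 6) = 0.35·0.00862218 + 0.37·0.1 + 0.28·0.166667 = 0.0866844.

0.0867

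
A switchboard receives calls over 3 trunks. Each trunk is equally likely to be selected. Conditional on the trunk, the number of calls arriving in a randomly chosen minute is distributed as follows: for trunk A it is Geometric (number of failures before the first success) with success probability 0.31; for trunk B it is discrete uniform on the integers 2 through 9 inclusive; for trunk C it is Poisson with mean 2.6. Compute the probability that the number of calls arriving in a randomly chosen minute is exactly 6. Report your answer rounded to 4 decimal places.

0.0634

Conditional on each trunk, P(X = 6): A: 0.0334546; B: 0.125; C: 0.0318671.
By total probability, P(X = 6) = 0.333333·0.0334546 + 0.333333·0.125 + 0.333333·0.0318671 = 0.0634406.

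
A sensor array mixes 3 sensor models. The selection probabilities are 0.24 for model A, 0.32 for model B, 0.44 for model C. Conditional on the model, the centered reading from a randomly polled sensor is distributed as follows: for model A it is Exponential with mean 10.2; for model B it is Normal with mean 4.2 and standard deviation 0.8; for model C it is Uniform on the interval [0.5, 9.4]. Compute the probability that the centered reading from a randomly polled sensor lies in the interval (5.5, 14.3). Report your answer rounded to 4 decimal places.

0.2904

Conditional on each model, P(5.5 < X < 14.3): A: 0.337092; B: 0.0520813; C: 0.438202.
By total probability, P(5.5 < X < 14.3) = 0.24·0.337092 + 0.32·0.0520813 + 0.44·0.438202 = 0.290377.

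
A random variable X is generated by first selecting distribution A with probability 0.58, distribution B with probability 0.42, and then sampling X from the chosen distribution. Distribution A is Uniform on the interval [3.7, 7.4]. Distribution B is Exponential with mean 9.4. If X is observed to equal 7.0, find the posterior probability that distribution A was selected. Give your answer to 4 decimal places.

Likelihoods f(7.0 | ·): A: 0.27027; B: 0.0505198.
Posterior ∝ prior × likelihood. Numerator for A: 0.58·0.27027 = 0.156757.
Normalizing constant: 0.58·0.27027 + 0.42·0.0505198 = 0.177975.
P(A | observation) = 0.156757 / 0.177975 = 0.880779.

0.8808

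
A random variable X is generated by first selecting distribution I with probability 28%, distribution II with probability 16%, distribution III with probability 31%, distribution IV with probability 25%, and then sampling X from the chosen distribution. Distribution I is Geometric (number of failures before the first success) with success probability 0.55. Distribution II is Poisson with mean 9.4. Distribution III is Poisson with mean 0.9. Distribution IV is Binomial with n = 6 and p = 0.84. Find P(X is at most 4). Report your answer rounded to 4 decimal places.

Conditional on each component, P(X ≤ 4): I: 0.981547; II: 0.0428778; III: 0.997656; IV: 0.247219.
By total probability, P(X ≤ 4) = 0.28·0.981547 + 0.16·0.0428778 + 0.31·0.997656 + 0.25·0.247219 = 0.652772.

0.6528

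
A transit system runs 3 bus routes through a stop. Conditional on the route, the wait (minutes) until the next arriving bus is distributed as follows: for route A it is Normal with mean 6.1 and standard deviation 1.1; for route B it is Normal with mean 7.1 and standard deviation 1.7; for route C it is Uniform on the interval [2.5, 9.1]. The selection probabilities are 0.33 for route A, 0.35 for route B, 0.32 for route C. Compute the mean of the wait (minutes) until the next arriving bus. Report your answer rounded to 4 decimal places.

Component means — A: 6.1; B: 7.1; C: 5.8.
E[X] = 0.33·6.1 + 0.35·7.1 + 0.32·5.8 = 6.354.

6.3540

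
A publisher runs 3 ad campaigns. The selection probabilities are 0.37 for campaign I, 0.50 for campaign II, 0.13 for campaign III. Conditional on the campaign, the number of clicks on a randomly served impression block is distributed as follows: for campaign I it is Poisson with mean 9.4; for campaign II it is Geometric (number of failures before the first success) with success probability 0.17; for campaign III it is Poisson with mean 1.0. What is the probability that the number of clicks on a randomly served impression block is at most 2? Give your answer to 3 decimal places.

0.335

Conditional on each campaign, P(X ≤ 2): I: 0.00451508; II: 0.428213; III: 0.919699.
By total probability, P(X ≤ 2) = 0.37·0.00451508 + 0.5·0.428213 + 0.13·0.919699 = 0.335338.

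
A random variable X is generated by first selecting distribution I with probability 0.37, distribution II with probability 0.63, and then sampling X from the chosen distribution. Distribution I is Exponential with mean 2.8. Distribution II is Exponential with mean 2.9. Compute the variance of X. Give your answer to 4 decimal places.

Per component, I: μ=2.8, E[X²]=15.68; II: μ=2.9, E[X²]=16.82.
E[X] = 0.37·2.8 + 0.63·2.9 = 2.863.
E[X²] = 0.37·15.68 + 0.63·16.82 = 16.3982.
Var(X) = E[X²] − (E[X])² = 16.3982 − 8.19677 = 8.20143.

8.2014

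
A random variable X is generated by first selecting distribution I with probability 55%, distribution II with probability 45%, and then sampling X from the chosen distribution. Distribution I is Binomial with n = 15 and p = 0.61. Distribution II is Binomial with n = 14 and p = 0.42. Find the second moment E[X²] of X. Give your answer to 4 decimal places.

65.1032

For each component E[X²] = Var + (mean)², giving I: 87.291; II: 37.9848.
Overall E[X²] = 0.55·87.291 + 0.45·37.9848 = 65.1032.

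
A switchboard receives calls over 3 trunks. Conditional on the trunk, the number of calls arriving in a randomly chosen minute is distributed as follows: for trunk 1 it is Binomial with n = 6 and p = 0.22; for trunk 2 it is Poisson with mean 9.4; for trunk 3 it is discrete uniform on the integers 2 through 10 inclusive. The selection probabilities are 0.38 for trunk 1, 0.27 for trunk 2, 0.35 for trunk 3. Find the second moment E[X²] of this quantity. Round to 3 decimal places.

42.382

For each component E[X²] = Var + (mean)², giving 1: 2.772; 2: 97.76; 3: 42.6667.
Overall E[X²] = 0.38·2.772 + 0.27·97.76 + 0.35·42.6667 = 42.3819.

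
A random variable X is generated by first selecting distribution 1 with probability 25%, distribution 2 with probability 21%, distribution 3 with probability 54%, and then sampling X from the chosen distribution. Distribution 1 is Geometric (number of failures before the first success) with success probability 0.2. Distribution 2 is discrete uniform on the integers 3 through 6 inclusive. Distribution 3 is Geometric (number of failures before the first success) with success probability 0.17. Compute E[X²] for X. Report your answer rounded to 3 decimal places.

41.896

For each component E[X²] = Var + (mean)², giving 1: 36; 2: 21.5; 3: 52.5571.
Overall E[X²] = 0.25·36 + 0.21·21.5 + 0.54·52.5571 = 41.8958.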